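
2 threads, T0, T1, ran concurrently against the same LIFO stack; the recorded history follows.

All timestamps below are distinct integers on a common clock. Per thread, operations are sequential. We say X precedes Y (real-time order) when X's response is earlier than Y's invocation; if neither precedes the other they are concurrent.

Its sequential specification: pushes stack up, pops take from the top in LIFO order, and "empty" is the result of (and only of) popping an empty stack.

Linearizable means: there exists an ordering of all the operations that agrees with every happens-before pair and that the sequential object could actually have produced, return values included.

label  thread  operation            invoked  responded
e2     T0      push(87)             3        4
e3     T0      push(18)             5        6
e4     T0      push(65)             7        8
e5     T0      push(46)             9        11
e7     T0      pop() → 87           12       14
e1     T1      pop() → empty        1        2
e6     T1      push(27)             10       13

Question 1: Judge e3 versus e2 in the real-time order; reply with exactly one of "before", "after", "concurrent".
e3 spans [5,6], e2 spans [3,4]
resp(e2)=4 < inv(e3)=5

after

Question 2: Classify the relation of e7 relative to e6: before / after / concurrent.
e7 spans [12,14], e6 spans [10,13]
the intervals overlap in both directions

concurrent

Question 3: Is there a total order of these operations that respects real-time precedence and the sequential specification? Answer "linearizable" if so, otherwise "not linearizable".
already the first 14 events (up to e7's response at time 14) admit no linearization; the first 13 still do
every one of the 3 real-time-consistent orders over 7 completed LIFO stack ops fails the sequential spec
take e1, e2, e3, e4, e5, e6, e7: step 7 already fails, because e7 pop() → 87 cannot occur there
take e1, e2, e3, e4, e5, e7, e6: step 6 already fails, because e7 pop() → 87 cannot occur there

not linearizable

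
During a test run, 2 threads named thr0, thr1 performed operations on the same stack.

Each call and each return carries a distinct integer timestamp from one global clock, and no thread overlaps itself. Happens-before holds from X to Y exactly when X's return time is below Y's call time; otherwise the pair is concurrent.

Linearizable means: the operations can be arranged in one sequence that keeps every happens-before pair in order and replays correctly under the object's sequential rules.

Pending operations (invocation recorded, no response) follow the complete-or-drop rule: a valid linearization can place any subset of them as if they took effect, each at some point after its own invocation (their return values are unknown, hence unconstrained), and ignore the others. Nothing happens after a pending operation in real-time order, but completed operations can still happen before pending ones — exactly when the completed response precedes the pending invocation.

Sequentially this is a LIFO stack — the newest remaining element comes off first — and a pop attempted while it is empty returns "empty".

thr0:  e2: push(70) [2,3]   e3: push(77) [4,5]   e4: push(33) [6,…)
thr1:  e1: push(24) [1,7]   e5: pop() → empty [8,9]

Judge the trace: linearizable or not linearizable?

not linearizable

the violation lands at event 9, e5's response at time 9: events 1..8 linearize, events 1..9 do not
the 4 completed operations admit 3 real-time orders; each fails the stack replay
include/drop combinations of the 1 pending operation (e4) were all tried; none helps
take e1, e2, e3, e5 (pending dropped): step 4 already fails, because e5 pop() → empty cannot occur there
take e2, e1, e3, e5 (pending dropped): step 4 already fails, because e5 pop() → empty cannot occur there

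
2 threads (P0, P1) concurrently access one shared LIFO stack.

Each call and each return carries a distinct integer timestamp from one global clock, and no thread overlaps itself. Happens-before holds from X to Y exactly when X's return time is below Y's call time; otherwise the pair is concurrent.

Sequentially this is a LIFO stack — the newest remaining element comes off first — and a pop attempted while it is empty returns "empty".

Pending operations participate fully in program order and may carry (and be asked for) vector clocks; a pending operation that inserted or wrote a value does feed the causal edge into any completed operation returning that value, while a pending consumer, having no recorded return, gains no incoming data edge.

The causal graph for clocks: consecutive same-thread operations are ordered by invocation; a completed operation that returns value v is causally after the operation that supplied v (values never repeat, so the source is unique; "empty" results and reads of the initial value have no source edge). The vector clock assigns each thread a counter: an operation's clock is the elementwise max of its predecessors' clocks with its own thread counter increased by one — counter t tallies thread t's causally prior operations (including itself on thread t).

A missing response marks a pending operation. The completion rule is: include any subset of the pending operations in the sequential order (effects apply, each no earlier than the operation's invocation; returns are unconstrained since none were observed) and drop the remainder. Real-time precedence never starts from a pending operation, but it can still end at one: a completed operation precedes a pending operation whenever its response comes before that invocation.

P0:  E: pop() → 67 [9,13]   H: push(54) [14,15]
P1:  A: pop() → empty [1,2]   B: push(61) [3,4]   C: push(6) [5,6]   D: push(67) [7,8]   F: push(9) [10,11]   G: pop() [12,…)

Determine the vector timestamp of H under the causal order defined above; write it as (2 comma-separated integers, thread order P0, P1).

(2, 4)

no predecessors for A (invoked 1): P1 increments from zero → (0, 1)
merge at B (invoked 3): VC(A)=(0, 1), own-thread bump on P1 → (0, 2)
merge at C (invoked 5): VC(B)=(0, 2), own-thread bump on P1 → (0, 3)
merge at D (invoked 7): VC(C)=(0, 3), own-thread bump on P1 → (0, 4)
merge at F (invoked 10): VC(D)=(0, 4), own-thread bump on P1 → (0, 5)
merge at E (invoked 9): VC(D)=(0, 4), own-thread bump on P0 → (1, 4)
merge at G (invoked 12): VC(F)=(0, 5), own-thread bump on P1 → (0, 6)
merge at H (invoked 14): VC(E)=(1, 4), own-thread bump on P0 → (2, 4)
target: VC(H) = (2, 4)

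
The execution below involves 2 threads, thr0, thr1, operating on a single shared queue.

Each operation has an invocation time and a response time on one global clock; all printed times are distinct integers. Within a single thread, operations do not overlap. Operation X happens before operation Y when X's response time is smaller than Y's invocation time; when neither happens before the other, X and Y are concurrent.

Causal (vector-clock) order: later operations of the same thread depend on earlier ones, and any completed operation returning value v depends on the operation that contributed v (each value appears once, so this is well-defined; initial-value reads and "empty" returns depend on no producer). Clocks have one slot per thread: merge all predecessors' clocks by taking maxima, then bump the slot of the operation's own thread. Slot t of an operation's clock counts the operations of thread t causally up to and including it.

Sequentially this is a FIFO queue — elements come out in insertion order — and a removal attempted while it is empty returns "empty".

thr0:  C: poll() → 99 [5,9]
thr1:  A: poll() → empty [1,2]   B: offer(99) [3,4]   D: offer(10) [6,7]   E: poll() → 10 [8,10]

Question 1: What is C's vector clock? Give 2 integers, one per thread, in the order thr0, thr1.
VC(A, invoked at 1): no causal predecessors; +1 on thr1 → (0, 1)
B (invocation 3): componentwise max over VC(A)=(0, 1), +1 at thr1, giving (0, 2)
D (invocation 6): componentwise max over VC(B)=(0, 2), +1 at thr1, giving (0, 3)
C (invocation 5): componentwise max over VC(B)=(0, 2), +1 at thr0, giving (1, 2)
E (invocation 8): componentwise max over VC(D)=(0, 3), +1 at thr1, giving (0, 4)
target: VC(C) = (1, 2)

(1, 2)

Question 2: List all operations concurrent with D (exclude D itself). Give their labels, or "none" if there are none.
overlap test against D [6,7]: concurrent iff the interval meets 6..7
A [1,2]: before
B [3,4]: before
C [5,9]: concurrent
E [8,10]: after

C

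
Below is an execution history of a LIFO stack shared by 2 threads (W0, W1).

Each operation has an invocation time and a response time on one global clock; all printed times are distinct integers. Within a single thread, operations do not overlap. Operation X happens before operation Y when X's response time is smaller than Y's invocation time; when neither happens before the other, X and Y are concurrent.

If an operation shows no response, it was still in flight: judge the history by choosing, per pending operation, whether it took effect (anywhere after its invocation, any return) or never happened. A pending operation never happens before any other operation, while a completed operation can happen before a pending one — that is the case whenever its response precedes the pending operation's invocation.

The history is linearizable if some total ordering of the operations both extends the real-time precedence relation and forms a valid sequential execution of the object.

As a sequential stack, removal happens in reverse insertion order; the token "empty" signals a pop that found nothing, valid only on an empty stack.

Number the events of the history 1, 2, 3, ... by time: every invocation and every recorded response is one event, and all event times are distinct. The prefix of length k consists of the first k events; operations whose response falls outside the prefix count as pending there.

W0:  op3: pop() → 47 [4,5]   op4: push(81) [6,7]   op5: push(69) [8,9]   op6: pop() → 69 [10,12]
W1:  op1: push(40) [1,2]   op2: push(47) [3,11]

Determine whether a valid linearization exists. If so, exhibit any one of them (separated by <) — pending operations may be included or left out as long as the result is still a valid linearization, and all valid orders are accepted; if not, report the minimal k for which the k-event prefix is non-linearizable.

linearizable — witness: op1 < op2 < op3 < op4 < op5 < op6

step 1: op1 push(40) — stack <40>
step 2: op2 push(47) — stack <40,47>
step 3: op3 pop() → 47 — stack <40>
step 4: op4 push(81) — stack <40,81>
step 5: op5 push(69) — stack <40,81,69>
step 6: op6 pop() → 69 — stack <40,81>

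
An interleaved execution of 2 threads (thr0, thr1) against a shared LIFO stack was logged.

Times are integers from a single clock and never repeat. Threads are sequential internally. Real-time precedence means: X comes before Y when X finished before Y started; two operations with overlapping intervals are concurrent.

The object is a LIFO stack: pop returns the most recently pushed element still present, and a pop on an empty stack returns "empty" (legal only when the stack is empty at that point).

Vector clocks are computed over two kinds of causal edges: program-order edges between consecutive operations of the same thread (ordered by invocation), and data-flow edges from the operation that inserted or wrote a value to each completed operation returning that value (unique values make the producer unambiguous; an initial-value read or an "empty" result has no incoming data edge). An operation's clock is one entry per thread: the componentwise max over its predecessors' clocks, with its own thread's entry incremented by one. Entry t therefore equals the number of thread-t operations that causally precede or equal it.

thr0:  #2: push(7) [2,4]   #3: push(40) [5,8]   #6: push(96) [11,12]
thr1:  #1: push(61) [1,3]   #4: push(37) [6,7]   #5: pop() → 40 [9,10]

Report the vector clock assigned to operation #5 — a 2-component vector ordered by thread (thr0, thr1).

(2, 3)

#1 (invocation 1): nothing precedes it; thr1's component alone gives (0, 1)
#2 (invocation 2): nothing precedes it; thr0's component alone gives (1, 0)
#4 (invocation 6): componentwise max over VC(#1)=(0, 1), +1 at thr1, giving (0, 2)
#3 (invocation 5): componentwise max over VC(#2)=(1, 0), +1 at thr0, giving (2, 0)
#6 (invocation 11): componentwise max over VC(#3)=(2, 0), +1 at thr0, giving (3, 0)
#5 (invocation 9): componentwise max over VC(#3)=(2, 0), VC(#4)=(0, 2), +1 at thr1, giving (2, 3)
target: VC(#5) = (2, 3)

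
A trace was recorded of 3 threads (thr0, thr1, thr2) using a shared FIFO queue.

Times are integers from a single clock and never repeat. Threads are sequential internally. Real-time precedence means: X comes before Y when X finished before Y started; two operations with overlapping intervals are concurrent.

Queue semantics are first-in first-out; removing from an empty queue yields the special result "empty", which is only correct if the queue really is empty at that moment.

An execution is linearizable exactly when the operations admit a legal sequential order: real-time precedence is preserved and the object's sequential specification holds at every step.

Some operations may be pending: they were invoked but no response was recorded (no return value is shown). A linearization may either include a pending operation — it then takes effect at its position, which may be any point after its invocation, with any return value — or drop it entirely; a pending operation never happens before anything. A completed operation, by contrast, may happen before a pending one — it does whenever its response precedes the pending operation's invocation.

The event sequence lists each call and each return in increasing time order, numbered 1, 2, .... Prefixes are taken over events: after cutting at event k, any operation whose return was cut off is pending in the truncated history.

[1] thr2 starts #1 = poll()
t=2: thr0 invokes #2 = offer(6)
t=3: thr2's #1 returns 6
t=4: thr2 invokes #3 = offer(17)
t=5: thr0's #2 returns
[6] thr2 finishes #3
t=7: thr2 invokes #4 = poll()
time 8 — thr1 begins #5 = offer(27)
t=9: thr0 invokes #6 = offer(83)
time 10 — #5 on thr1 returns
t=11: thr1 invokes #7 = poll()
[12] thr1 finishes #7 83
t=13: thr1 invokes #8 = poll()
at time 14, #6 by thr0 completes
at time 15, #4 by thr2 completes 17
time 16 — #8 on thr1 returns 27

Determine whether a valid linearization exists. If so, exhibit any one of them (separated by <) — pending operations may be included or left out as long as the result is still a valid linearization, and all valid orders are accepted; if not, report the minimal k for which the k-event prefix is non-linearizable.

step 1: #2 offer(6) — queue <6>
step 2: #1 poll() → 6 — queue <>
step 3: #3 offer(17) — queue <17>
step 4: #4 poll() → 17 — queue <>
step 5: #6 offer(83) — queue <83>
step 6: #5 offer(27) — queue <83,27>
step 7: #7 poll() → 83 — queue <27>
step 8: #8 poll() → 27 — queue <>

linearizable — witness: #2 < #1 < #3 < #4 < #6 < #5 < #7 < #8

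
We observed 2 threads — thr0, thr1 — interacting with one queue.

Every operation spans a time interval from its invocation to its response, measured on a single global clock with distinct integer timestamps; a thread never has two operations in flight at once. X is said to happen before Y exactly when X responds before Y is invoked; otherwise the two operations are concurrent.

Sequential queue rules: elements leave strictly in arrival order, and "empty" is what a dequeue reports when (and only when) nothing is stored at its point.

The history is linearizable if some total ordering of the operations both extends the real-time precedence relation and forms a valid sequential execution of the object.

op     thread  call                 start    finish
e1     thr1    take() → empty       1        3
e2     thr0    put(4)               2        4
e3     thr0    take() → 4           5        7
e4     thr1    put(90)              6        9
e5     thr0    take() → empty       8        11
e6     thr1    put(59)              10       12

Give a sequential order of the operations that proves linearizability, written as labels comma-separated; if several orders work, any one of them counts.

1. e1 take() → empty, leaving queue <>
2. e2 put(4), leaving queue <4>
3. e3 take() → 4, leaving queue <>
4. e5 take() → empty, leaving queue <>
5. e4 put(90), leaving queue <90>
6. e6 put(59), leaving queue <90,59>

e1, e2, e3, e5, e4, e6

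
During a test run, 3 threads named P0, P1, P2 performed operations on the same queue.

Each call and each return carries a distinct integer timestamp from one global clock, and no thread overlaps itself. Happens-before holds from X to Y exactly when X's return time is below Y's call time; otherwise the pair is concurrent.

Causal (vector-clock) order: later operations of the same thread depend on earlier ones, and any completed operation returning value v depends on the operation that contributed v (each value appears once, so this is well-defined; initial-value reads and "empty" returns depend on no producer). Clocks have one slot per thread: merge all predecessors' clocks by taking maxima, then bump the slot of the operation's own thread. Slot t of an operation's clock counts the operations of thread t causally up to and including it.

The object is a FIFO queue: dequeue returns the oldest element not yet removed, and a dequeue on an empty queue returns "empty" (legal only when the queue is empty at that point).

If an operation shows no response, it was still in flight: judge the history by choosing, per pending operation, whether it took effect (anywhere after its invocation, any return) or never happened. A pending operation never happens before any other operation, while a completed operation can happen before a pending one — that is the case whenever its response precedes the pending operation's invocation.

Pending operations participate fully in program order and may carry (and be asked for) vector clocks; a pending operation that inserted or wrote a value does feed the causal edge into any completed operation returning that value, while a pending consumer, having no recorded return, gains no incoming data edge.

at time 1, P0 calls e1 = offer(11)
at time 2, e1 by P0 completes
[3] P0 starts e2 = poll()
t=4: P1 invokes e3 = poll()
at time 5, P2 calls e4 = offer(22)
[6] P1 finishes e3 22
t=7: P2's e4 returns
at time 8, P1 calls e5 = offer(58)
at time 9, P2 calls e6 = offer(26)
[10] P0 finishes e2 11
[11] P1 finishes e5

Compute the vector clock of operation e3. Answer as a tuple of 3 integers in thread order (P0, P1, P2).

e4 (invocation 5): nothing precedes it; P2's component alone gives (0, 0, 1)
e1 (invocation 1): nothing precedes it; P0's component alone gives (1, 0, 0)
e6, invoked 9, takes VC(e4)=(0, 0, 1) under max, adds 1 for P2 → (0, 0, 2)
e3, invoked 4, takes VC(e4)=(0, 0, 1) under max, adds 1 for P1 → (0, 1, 1)
e2, invoked 3, takes VC(e1)=(1, 0, 0) under max, adds 1 for P0 → (2, 0, 0)
e5, invoked 8, takes VC(e3)=(0, 1, 1) under max, adds 1 for P1 → (0, 2, 1)
target: VC(e3) = (0, 1, 1)

(0, 1, 1)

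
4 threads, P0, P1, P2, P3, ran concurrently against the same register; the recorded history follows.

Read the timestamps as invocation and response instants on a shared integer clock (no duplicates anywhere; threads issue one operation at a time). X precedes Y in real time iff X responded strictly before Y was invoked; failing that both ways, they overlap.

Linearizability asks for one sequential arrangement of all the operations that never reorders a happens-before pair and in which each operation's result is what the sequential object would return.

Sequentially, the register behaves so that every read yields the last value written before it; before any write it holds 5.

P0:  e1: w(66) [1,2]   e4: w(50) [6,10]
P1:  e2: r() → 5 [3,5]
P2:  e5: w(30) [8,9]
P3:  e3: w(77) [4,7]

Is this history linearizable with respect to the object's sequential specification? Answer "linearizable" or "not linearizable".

cut after 4 events: linearizable; cut after 5 events (e2 responds, time 5): not linearizable
a single order respects real time; the 2 completed register operations fail replay along it
every completion of the 1 pending operation (e3) was checked; none linearizes
sample order e1, e2 (pending dropped) stalls at step 2 — e2 r() → 5 has no legal effect

not linearizable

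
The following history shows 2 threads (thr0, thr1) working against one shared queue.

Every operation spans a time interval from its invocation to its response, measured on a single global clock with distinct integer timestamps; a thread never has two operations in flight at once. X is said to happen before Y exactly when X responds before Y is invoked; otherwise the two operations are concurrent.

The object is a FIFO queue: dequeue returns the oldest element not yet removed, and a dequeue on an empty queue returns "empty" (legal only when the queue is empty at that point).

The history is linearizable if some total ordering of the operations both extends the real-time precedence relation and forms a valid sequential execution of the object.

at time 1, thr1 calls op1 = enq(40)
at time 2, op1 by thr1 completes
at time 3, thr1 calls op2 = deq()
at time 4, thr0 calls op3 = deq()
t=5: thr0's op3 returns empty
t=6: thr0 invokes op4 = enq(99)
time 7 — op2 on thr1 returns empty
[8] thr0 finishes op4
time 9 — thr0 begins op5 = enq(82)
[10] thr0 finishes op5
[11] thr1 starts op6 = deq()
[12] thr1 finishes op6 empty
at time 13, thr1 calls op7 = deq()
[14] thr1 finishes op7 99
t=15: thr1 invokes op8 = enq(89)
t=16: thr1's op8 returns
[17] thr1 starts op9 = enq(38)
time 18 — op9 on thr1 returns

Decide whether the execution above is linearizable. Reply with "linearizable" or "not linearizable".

not linearizable

through event 6 a valid linearization exists; event 7 (op2 responding at time 7) ends that
2 orders of the 3 completed queue ops respect real time; none is legal
no completion choice of the 1 pending operation (op4) rescues it — every subset was tried
one such order, op1, op2, op3 (pending dropped), breaks at step 2 where op2 deq() → empty is illegal
one such order, op1, op3, op2 (pending dropped), breaks at step 2 where op3 deq() → empty is illegal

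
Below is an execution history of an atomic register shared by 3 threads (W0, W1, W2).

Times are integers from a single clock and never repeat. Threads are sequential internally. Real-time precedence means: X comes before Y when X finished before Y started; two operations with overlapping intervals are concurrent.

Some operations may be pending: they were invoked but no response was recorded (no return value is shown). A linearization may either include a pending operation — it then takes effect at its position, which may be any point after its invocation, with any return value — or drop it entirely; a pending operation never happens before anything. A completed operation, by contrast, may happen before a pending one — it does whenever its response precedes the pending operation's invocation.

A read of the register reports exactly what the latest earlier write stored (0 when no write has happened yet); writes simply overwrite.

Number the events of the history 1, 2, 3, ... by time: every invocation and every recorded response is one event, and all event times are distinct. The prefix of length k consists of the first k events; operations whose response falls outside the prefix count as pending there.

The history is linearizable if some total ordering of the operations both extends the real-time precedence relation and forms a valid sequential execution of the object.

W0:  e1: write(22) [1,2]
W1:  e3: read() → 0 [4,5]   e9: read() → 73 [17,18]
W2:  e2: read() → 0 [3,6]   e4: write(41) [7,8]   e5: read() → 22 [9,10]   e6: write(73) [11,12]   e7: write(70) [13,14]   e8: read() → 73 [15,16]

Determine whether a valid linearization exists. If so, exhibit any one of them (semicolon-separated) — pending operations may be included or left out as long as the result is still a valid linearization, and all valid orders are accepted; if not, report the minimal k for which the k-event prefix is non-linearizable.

not linearizable — minimal violating prefix: 5 events

events 1..4 are fine; event 5 — the response of e3 at time 5 — makes the prefix non-linearizable
exactly one order of the 2 completed ops respects real time; the atomic register replay fails
every completion of the 1 pending operation (e2) was checked; none linearizes
sample order e1, e3 (pending dropped) stalls at step 2 — e3 read() → 0 has no legal effect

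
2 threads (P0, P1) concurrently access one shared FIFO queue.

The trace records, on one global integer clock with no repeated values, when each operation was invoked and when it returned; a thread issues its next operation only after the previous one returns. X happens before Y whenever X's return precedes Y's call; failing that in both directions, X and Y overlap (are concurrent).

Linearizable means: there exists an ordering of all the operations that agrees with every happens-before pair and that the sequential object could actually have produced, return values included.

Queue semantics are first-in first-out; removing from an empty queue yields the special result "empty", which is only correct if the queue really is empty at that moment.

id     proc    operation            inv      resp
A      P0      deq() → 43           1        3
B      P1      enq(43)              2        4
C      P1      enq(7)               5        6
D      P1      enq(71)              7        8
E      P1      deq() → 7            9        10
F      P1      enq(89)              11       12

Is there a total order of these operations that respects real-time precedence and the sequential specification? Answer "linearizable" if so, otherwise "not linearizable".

linearizable

witness order: B, A, C, D, E, F
1. B enq(43), leaving queue <43>
2. A deq() → 43, leaving queue <>
3. C enq(7), leaving queue <7>
4. D enq(71), leaving queue <7,71>
5. E deq() → 7, leaving queue <71>
6. F enq(89), leaving queue <71,89>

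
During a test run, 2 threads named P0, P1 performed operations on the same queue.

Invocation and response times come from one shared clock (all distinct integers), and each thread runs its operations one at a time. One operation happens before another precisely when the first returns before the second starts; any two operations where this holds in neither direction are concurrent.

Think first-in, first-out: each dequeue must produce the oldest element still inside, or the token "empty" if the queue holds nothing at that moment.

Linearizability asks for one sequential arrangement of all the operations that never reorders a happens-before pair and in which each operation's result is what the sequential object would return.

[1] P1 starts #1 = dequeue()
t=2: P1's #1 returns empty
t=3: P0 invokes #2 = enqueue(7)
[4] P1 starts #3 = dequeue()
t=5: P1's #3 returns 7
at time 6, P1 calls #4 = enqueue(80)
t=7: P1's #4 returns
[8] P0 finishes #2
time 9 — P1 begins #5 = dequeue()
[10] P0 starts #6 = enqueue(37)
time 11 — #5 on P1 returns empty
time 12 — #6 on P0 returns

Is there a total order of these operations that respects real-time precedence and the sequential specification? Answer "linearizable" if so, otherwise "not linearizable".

not linearizable

events 1..10 are fine; event 11 — the response of #5 at time 11 — makes the prefix non-linearizable
all 3 real-time-respecting orders fail — 5 completed queue operations, no legal replay
completion choices over the 1 pending operation (#6) were checked; none helps
one such order, #1, #2, #3, #4, #5 (pending dropped), breaks at step 5 where #5 dequeue() → empty is illegal
one such order, #1, #3, #2, #4, #5 (pending dropped), breaks at step 2 where #3 dequeue() → 7 is illegal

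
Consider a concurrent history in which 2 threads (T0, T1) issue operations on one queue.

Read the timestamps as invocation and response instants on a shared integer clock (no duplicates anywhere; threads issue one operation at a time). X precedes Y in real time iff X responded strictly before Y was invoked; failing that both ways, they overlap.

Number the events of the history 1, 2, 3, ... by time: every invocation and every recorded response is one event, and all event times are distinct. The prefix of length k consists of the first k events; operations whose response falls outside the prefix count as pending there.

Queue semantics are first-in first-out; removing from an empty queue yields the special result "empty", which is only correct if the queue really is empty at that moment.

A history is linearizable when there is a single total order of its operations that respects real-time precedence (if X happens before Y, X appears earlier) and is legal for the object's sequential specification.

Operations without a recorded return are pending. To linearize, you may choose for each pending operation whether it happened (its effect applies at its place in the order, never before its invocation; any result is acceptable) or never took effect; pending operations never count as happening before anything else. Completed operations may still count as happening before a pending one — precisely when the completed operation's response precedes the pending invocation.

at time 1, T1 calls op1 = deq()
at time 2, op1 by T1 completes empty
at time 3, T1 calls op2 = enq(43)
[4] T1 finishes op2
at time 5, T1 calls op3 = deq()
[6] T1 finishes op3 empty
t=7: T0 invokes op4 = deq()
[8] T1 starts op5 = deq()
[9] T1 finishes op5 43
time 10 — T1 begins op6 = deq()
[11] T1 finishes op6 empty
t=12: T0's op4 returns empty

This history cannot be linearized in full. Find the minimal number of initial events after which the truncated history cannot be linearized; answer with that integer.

events 1..5 are linearizable; a witness order is op1, op2:
after step 1 (op1 deq() → empty): queue <>
after step 2 (op2 enq(43)): queue <43>
include event 6 — op3 responding at 6 — and every candidate order breaks
e.g. op1, op2, op3: illegal at step 3, since op3 deq() → empty cannot apply there

6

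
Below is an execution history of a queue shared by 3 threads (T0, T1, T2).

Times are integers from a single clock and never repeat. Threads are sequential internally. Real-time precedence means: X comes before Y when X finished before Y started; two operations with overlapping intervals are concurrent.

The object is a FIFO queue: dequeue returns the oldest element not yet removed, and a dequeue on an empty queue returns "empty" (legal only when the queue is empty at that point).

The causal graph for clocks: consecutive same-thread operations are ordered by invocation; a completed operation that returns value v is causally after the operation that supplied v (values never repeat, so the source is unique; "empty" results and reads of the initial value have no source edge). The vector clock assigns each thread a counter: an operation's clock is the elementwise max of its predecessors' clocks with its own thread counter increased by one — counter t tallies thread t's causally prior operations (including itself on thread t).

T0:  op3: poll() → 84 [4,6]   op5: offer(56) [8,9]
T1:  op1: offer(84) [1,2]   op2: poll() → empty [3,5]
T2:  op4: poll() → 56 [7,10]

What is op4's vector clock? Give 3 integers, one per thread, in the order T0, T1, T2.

no predecessors for op1 (invoked 1): T1 increments from zero → (0, 1, 0)
VC(op2, invoked at 3): max of VC(op1)=(0, 1, 0), then +1 on thread T1 → (0, 2, 0)
VC(op3, invoked at 4): max of VC(op1)=(0, 1, 0), then +1 on thread T0 → (1, 1, 0)
VC(op5, invoked at 8): max of VC(op3)=(1, 1, 0), then +1 on thread T0 → (2, 1, 0)
VC(op4, invoked at 7): max of VC(op5)=(2, 1, 0), then +1 on thread T2 → (2, 1, 1)
target: VC(op4) = (2, 1, 1)

(2, 1, 1)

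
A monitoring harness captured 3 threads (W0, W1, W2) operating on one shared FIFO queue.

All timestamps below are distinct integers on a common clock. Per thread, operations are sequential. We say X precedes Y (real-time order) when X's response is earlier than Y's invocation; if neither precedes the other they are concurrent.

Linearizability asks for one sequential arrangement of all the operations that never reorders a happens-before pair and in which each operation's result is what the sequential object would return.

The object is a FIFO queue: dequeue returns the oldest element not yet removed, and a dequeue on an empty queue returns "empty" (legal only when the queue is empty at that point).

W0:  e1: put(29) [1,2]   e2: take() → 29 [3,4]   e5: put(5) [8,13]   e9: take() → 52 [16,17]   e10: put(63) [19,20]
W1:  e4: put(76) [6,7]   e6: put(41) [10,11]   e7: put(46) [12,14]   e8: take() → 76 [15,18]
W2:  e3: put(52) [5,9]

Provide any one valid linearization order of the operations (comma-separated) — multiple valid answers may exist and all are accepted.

after step 1 (e1 put(29)): queue <29>
after step 2 (e2 take() → 29): queue <>
after step 3 (e3 put(52)): queue <52>
after step 4 (e4 put(76)): queue <52,76>
after step 5 (e5 put(5)): queue <52,76,5>
after step 6 (e6 put(41)): queue <52,76,5,41>
after step 7 (e7 put(46)): queue <52,76,5,41,46>
after step 8 (e9 take() → 52): queue <76,5,41,46>
after step 9 (e8 take() → 76): queue <5,41,46>
after step 10 (e10 put(63)): queue <5,41,46,63>

e1, e2, e3, e4, e5, e6, e7, e9, e8, e10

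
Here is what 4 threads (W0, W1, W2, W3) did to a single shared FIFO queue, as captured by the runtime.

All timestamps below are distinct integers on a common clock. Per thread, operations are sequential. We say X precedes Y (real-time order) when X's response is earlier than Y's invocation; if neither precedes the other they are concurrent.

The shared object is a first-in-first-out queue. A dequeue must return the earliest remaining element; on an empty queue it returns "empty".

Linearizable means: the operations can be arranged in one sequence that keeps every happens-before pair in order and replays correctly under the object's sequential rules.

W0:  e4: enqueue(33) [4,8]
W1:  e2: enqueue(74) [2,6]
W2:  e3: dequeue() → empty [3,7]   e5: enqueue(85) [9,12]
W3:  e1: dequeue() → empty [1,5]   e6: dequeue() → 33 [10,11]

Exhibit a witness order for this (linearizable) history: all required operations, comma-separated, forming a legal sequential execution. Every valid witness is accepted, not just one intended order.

step 1: e1 dequeue() → empty — queue <>
step 2: e3 dequeue() → empty — queue <>
step 3: e4 enqueue(33) — queue <33>
step 4: e2 enqueue(74) — queue <33,74>
step 5: e5 enqueue(85) — queue <33,74,85>
step 6: e6 dequeue() → 33 — queue <74,85>

e1, e3, e4, e2, e5, e6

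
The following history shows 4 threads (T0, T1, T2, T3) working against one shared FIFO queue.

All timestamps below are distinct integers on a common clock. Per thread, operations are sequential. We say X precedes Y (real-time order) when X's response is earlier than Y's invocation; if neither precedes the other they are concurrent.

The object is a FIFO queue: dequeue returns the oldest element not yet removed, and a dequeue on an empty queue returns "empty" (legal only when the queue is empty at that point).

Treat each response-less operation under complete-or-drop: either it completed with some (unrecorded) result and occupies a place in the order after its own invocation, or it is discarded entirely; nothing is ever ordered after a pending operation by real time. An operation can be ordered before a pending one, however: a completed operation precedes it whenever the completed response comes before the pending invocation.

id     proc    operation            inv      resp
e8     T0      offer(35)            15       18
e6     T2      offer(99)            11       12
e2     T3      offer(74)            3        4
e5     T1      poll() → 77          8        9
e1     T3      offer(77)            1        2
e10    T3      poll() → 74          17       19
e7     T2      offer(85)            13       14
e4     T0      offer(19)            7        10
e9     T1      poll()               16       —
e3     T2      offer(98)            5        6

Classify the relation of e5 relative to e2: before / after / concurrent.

e5 spans [8,9], e2 spans [3,4]
resp(e2)=4 < inv(e5)=8

after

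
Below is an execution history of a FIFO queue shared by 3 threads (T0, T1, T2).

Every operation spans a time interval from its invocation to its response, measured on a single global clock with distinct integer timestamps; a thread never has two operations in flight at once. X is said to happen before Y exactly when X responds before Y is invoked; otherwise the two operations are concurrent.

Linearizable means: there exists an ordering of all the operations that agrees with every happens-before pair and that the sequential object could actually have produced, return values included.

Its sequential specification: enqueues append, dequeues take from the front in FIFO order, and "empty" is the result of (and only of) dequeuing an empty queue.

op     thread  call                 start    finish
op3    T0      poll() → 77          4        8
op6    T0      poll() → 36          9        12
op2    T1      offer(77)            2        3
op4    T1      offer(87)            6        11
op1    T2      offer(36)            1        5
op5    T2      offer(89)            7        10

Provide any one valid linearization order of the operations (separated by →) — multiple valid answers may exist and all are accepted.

after step 1 (op2 offer(77)): queue <77>
after step 2 (op1 offer(36)): queue <77,36>
after step 3 (op3 poll() → 77): queue <36>
after step 4 (op4 offer(87)): queue <36,87>
after step 5 (op5 offer(89)): queue <36,87,89>
after step 6 (op6 poll() → 36): queue <87,89>

op2 → op1 → op3 → op4 → op5 → op6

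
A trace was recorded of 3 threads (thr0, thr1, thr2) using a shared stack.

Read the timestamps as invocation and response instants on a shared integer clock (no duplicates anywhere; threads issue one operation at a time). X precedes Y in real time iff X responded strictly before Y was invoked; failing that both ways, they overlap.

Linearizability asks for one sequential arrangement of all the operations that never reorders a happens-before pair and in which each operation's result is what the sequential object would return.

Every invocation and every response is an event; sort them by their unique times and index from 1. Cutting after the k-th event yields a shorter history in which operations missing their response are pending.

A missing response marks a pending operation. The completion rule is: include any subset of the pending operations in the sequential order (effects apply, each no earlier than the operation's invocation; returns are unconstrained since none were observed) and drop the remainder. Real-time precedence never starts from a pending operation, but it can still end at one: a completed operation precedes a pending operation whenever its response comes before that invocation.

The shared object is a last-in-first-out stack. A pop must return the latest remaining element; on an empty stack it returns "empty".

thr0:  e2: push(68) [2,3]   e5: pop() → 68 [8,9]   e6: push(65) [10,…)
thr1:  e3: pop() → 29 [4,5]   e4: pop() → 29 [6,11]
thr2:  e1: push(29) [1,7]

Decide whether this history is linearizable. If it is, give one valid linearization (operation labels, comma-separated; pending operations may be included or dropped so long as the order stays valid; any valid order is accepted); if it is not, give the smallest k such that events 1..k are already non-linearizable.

not linearizable — minimal violating prefix: 11 events

through event 10 a valid linearization exists; event 11 (e4 responding at time 11) ends that
5 completed operations, 7 real-time-consistent orders — every stack replay fails
include/drop combinations of the 1 pending operation (e6) were all tried; none helps
e.g. e1, e2, e3, e4, e5 (pending dropped): illegal at step 3, since e3 pop() → 29 cannot apply there
e.g. e1, e2, e3, e5, e4 (pending dropped): illegal at step 3, since e3 pop() → 29 cannot apply there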